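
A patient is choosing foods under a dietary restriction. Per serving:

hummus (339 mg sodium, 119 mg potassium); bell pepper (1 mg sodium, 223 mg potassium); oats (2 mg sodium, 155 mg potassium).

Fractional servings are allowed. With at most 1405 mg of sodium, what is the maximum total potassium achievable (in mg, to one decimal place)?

313315.0 mg

Potassium per mg sodium: bell pepper 223, oats 77.5, hummus 0.351.
With no serving limits, spend the whole sodium allowance on bell pepper: 1405 mg / 1 mg × 223 mg = 313315.0 mg.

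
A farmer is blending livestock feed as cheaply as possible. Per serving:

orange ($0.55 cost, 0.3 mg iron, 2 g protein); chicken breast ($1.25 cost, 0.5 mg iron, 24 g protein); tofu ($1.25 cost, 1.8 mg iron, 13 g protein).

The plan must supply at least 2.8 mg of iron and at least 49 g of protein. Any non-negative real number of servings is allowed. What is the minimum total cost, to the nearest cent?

$3.22

Check every corner: each single food scaled to meet both minima, and each pair solved so both constraints bind.
orange only: max(2.8/0.3, 49/2) = 24.5 servings → $13.47.
chicken breast only: max(2.8/0.5, 49/24) = 5.6 servings → $7.00.
tofu only: max(2.8/1.8, 49/13) = 3.769 servings → $4.71.
orange + chicken breast with both tight: 6.887 servings and 1.468 servings → $5.62.
orange + tofu: the both-tight solution has a negative serving — not a feasible corner.
chicken breast + tofu with both tight: 1.411 servings and 1.163 servings → $3.22.
Cheapest feasible corner: $3.22.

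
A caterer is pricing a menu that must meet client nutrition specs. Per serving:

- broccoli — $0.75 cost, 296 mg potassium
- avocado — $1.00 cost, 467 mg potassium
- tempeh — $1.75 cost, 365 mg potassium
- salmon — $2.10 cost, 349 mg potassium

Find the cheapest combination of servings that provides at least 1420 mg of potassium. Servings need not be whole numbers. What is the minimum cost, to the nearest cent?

Cost per mg of potassium: avocado $0.0021, broccoli $0.0025, tempeh $0.0048, salmon $0.0060.
With no serving limits, use only avocado: 1420 mg / 467 mg = 3.041 servings × $1.00 = $3.04.

$3.04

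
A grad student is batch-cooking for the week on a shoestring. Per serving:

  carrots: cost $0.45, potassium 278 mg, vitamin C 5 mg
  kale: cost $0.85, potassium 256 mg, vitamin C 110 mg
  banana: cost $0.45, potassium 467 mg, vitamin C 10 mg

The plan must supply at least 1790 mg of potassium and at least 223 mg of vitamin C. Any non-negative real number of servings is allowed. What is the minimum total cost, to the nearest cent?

At the optimum either one food covers both requirements or two foods hit both targets exactly; no other combination can be cheaper.
carrots only: max(1790/278, 223/5) = 44.6 servings → $20.07.
kale only: max(1790/256, 223/110) = 6.992 servings → $5.94.
banana only: max(1790/467, 223/10) = 22.3 servings → $10.04.
carrots + kale with both tight: 4.772 servings and 1.81 servings → $3.69.
carrots + banana with both targets exact would need a negative amount; discard.
kale + banana with both tight: 1.767 servings and 2.864 servings → $2.79.
So the least-cost plan costs $2.79.

$2.79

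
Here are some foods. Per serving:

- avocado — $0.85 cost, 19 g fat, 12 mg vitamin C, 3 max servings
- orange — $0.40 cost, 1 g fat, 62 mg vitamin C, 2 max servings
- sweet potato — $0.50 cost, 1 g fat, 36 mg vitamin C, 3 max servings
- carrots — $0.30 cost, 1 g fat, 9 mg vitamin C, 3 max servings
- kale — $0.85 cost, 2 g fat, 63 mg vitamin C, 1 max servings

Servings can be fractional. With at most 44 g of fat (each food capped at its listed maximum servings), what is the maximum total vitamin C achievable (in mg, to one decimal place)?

Vitamin C per g fat: orange 62, sweet potato 36, kale 31.5, carrots 9, avocado 0.6316.
Take 2 servings of orange: uses 2 g fat, +124.0 mg vitamin C (running total 124.0 mg).
Take 3 servings of sweet potato: uses 3 g fat, +108.0 mg vitamin C (running total 232.0 mg).
Take 1 serving of kale: uses 2 g fat, +63.0 mg vitamin C (running total 295.0 mg).
Take 3 servings of carrots: uses 3 g fat, +27.0 mg vitamin C (running total 322.0 mg).
Take 1.789 servings of avocado: uses 34 g fat, +21.5 mg vitamin C (running total 343.5 mg).
Filling greedily by vitamin C-per-g fat is optimal for one linear limit, giving 343.5 mg.

343.5 mg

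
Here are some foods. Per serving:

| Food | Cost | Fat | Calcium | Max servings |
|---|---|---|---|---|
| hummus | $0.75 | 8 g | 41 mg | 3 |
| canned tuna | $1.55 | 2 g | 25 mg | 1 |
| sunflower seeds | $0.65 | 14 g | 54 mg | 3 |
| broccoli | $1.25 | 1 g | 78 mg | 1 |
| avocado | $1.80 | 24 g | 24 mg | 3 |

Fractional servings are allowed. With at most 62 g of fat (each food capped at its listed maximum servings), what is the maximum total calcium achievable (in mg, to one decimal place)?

Calcium per g fat: broccoli 78, canned tuna 12.5, hummus 5.125, sunflower seeds 3.857, avocado 1.
Take 1 serving of broccoli: uses 1 g fat, +78.0 mg calcium (running total 78.0 mg).
Take 1 serving of canned tuna: uses 2 g fat, +25.0 mg calcium (running total 103.0 mg).
Take 3 servings of hummus: uses 24 g fat, +123.0 mg calcium (running total 226.0 mg).
Take 2.5 servings of sunflower seeds: uses 35 g fat, +135.0 mg calcium (running total 361.0 mg).
Greedy by best ratio exhausts the fat allowance optimally: 361.0 mg.

361.0 mg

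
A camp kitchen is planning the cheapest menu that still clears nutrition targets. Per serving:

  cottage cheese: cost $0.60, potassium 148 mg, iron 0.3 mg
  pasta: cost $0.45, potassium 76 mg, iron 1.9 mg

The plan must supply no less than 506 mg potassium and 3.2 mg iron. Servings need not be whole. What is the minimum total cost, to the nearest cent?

For a min-cost LP with two ≥-constraints, a basic feasible solution has at most two positive variables.
cottage cheese only: max(506/148, 3.2/0.3) = 10.67 servings → $6.40.
pasta only: max(506/76, 3.2/1.9) = 6.658 servings → $3.00.
cottage cheese + pasta with both tight: 2.779 servings and 1.245 servings → $2.23.
So the least-cost plan costs $2.23.

$2.23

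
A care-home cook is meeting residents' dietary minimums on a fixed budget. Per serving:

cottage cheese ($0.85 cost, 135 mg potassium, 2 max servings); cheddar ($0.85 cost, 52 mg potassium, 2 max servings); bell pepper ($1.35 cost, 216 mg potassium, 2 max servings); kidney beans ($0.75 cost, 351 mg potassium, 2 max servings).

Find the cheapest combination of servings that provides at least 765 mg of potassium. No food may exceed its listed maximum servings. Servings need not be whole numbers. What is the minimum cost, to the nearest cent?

Cost per mg of potassium: kidney beans $0.0021, bell pepper $0.0063, cottage cheese $0.0063, cheddar $0.0163.
Take 2 servings of kidney beans: +702.0 mg potassium for $1.50 (total $1.50, still need 63.0 mg).
Take 0.2917 servings of bell pepper: +63.0 mg potassium for $0.39 (total $1.89, still need 0.0 mg).
Filling from the cheapest source first is optimal under one linear minimum: $1.89.

$1.89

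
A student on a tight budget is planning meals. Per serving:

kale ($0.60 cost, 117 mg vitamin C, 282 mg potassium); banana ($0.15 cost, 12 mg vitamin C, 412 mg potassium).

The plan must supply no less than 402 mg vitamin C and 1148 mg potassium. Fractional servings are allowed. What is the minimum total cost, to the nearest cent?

$2.10

Check every corner: each single food scaled to meet both minima, and each pair solved so both constraints bind.
kale only: max(402/117, 1148/282) = 4.071 servings → $2.44.
banana only: max(402/12, 1148/412) = 33.5 servings → $5.03.
kale + banana with both tight: 3.388 servings and 0.4675 servings → $2.10.
Cheapest feasible corner: $2.10.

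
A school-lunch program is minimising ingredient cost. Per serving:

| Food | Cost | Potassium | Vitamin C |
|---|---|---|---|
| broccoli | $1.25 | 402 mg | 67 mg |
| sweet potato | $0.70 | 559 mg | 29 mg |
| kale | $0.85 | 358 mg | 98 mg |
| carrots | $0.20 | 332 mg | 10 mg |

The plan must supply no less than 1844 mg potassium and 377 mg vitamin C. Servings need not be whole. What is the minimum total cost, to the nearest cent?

The cheapest plan sits at a corner of the feasible region — with two constraints it uses at most two foods.
broccoli only: max(1844/402, 377/67) = 5.627 servings → $7.03.
sweet potato only: max(1844/559, 377/29) = 13 servings → $9.10.
kale only: max(1844/358, 377/98) = 5.151 servings → $4.38.
carrots only: max(1844/332, 377/10) = 37.7 servings → $7.54.
broccoli + sweet potato: the both-tight solution has a negative serving — not a feasible corner.
broccoli + kale with both tight: 2.969 servings and 1.817 servings → $5.26.
broccoli + carrots: intersection lies outside the first quadrant.
sweet potato + kale with both tight: 1.03 servings and 3.542 servings → $3.73.
sweet potato + carrots: intersection lies outside the first quadrant.
kale + carrots with both tight: 3.686 servings and 1.58 servings → $3.45.
So the least-cost plan costs $3.45.

$3.45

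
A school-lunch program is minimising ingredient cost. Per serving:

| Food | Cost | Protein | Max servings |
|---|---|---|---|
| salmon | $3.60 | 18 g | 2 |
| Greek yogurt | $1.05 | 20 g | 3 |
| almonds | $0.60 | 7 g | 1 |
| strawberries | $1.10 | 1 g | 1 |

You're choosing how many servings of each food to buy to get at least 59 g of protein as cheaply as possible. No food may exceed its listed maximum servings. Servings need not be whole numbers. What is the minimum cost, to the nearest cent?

$3.10

Cost per g of protein: Greek yogurt $0.0525, almonds $0.0857, salmon $0.2000, strawberries $1.1000.
Take 2.95 servings of Greek yogurt: +59.0 g protein for $3.10 (total $3.10, still need 0.0 g).
Filling from the cheapest source first is optimal under one linear minimum: $3.10.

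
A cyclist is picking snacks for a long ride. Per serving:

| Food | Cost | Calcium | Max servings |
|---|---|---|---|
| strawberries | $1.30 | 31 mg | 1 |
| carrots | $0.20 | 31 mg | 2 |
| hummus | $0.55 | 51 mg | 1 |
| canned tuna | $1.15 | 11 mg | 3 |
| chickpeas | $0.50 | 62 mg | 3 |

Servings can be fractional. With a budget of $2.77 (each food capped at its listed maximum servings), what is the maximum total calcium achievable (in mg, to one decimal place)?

306.6 mg

Calcium per dollar: carrots 155, chickpeas 124, hummus 92.73, strawberries 23.85, canned tuna 9.565.
Take 2 servings of carrots: spends $0.40, +62.0 mg calcium (running total 62.0 mg).
Take 3 servings of chickpeas: spends $1.50, +186.0 mg calcium (running total 248.0 mg).
Take 1 serving of hummus: spends $0.55, +51.0 mg calcium (running total 299.0 mg).
Take 0.2462 servings of strawberries: spends $0.32, +7.6 mg calcium (running total 306.6 mg).
Filling greedily by calcium-per-dollar is optimal for one linear limit, giving 306.6 mg.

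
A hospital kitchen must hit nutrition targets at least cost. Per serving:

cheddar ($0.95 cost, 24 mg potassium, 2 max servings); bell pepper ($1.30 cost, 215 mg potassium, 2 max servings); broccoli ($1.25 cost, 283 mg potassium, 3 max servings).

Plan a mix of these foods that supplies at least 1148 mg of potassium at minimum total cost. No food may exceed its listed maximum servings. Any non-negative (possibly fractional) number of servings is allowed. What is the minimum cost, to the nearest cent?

$5.56

Cost per mg of potassium: broccoli $0.0044, bell pepper $0.0060, cheddar $0.0396.
Take 3 servings of broccoli: +849.0 mg potassium for $3.75 (total $3.75, still need 299.0 mg).
Take 1.391 servings of bell pepper: +299.0 mg potassium for $1.81 (total $5.56, still need 0.0 mg).
Greedy by cheapest-per-mg is optimal for a single linear constraint, so the minimum cost is $5.56.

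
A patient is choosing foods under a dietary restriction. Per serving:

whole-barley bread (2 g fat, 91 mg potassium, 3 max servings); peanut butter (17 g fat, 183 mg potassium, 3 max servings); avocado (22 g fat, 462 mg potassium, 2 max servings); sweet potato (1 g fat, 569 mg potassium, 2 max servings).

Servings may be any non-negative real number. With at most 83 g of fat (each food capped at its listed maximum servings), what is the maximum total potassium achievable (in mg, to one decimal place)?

2668.7 mg

Potassium per g fat: sweet potato 569, whole-barley bread 45.5, avocado 21, peanut butter 10.76.
Take 2 servings of sweet potato: uses 2 g fat, +1138.0 mg potassium (running total 1138.0 mg).
Take 3 servings of whole-barley bread: uses 6 g fat, +273.0 mg potassium (running total 1411.0 mg).
Take 2 servings of avocado: uses 44 g fat, +924.0 mg potassium (running total 2335.0 mg).
Take 1.824 servings of peanut butter: uses 31 g fat, +333.7 mg potassium (running total 2668.7 mg).
Greedy by best ratio exhausts the fat allowance optimally: 2668.7 mg.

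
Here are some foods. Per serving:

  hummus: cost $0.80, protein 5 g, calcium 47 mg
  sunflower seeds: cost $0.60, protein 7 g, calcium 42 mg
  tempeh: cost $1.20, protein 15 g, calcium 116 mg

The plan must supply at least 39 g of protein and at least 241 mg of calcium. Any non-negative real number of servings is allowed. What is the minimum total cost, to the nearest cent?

A basic optimal solution has at most two foods positive. Try each food alone and each pair with both targets met exactly.
hummus only: max(39/5, 241/47) = 7.8 servings → $6.24.
sunflower seeds only: max(39/7, 241/42) = 5.738 servings → $3.44.
tempeh only: max(39/15, 241/116) = 2.6 servings → $3.12.
hummus + sunflower seeds with both tight: 0.4118 servings and 5.277 servings → $3.50.
hummus + tempeh with both targets exact would need a negative amount; discard.
sunflower seeds + tempeh with both tight: 4.995 servings and 0.2692 servings → $3.32.
The minimum over all feasible corners is $3.12.

$3.12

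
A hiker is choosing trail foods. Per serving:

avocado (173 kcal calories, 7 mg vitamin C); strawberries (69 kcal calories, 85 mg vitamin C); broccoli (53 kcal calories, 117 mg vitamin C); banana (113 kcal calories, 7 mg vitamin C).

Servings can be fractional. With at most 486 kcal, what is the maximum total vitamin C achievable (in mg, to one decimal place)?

Vitamin C per kcal: broccoli 2.208, strawberries 1.232, banana 0.06195, avocado 0.04046.
With no serving limits, spend the whole calories allowance on broccoli: 486 kcal / 53 kcal × 117 mg = 1072.9 mg.

1072.9 mg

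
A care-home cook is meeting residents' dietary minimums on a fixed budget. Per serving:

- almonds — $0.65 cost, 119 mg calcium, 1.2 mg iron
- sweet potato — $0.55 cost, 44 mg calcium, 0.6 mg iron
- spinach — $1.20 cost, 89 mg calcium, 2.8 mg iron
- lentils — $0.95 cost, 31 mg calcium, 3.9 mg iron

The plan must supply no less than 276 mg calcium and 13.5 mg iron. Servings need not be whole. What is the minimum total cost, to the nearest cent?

$3.84

almonds only: max(276/119, 13.5/1.2) = 11.25 servings → $7.31.
sweet potato only: max(276/44, 13.5/0.6) = 22.5 servings → $12.38.
spinach only: max(276/89, 13.5/2.8) = 4.821 servings → $5.79.
lentils only: max(276/31, 13.5/3.9) = 8.903 servings → $8.46.
almonds + sweet potato: intersection lies outside the first quadrant.
almonds + spinach: the both-tight solution has a negative serving — not a feasible corner.
almonds + lentils with both tight: 1.541 servings and 2.987 servings → $3.84.
sweet potato + spinach with both targets exact would need a negative amount; discard.
sweet potato + lentils with both tight: 4.3 servings and 2.8 servings → $5.03.
spinach + lentils with both tight: 2.527 servings and 1.647 servings → $4.60.
The minimum over all feasible corners is $3.84.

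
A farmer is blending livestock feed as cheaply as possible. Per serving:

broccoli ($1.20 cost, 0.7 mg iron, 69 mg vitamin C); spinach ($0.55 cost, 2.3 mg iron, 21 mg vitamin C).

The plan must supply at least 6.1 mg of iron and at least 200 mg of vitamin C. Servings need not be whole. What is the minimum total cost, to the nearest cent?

Minimising a linear cost over {iron ≥ 6.1, vitamin C ≥ 200, servings ≥ 0} — the optimum is at a vertex, using one or two foods.
broccoli only: max(6.1/0.7, 200/69) = 8.714 servings → $10.46.
spinach only: max(6.1/2.3, 200/21) = 9.524 servings → $5.24.
broccoli + spinach with both tight: 2.305 servings and 1.951 servings → $3.84.
So the least-cost plan costs $3.84.

$3.84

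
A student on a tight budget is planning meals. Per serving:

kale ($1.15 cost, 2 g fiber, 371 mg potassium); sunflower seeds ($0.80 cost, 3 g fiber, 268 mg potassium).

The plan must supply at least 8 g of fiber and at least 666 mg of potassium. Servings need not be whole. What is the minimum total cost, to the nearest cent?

$2.13

At the optimum either one food covers both requirements or two foods hit both targets exactly; no other combination can be cheaper.
kale only: max(8/2, 666/371) = 4 servings → $4.60.
sunflower seeds only: max(8/3, 666/268) = 2.667 servings → $2.13.
kale + sunflower seeds with both targets exact would need a negative amount; discard.
So the least-cost plan costs $2.13.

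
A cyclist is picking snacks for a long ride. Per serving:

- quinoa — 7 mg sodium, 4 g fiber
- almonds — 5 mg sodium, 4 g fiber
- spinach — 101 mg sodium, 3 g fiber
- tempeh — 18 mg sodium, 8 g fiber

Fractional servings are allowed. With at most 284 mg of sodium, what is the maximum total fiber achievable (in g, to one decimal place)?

Fiber per mg sodium: almonds 0.8, quinoa 0.5714, tempeh 0.4444, spinach 0.0297.
With no serving limits, spend the whole sodium allowance on almonds: 284 mg / 5 mg × 4 g = 227.2 g.

227.2 g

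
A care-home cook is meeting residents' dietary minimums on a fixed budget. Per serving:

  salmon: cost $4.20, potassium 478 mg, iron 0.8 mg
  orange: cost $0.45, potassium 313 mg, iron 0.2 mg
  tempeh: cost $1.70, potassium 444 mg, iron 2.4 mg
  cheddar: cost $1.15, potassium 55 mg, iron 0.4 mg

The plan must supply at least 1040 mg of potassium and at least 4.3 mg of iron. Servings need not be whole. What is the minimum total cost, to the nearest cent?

$3.32

This is a tiny linear program; its minimum lies at a vertex of the feasible set. List the vertices and price them.
salmon only: max(1040/478, 4.3/0.8) = 5.375 servings → $22.57.
orange only: max(1040/313, 4.3/0.2) = 21.5 servings → $9.68.
tempeh only: max(1040/444, 4.3/2.4) = 2.342 servings → $3.98.
cheddar only: max(1040/55, 4.3/0.4) = 18.91 servings → $21.75.
salmon + orange with both targets exact would need a negative amount; discard.
salmon + tempeh with both tight: 0.7409 servings and 1.545 servings → $5.74.
salmon + cheddar with both tight: 1.219 servings and 8.311 servings → $14.68.
orange + tempeh with both tight: 0.8859 servings and 1.718 servings → $3.32.
orange + cheddar with both tight: 1.572 servings and 9.964 servings → $12.17.
tempeh + cheddar with both targets exact would need a negative amount; discard.
So the least-cost plan costs $3.32.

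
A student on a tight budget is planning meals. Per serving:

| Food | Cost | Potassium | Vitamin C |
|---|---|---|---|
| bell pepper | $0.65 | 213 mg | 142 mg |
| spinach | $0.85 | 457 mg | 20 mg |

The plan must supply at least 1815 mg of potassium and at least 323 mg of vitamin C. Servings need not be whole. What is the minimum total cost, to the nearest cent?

Minimising a linear cost over {potassium ≥ 1815, vitamin C ≥ 323, servings ≥ 0} — the optimum is at a vertex, using one or two foods.
bell pepper only: max(1815/213, 323/142) = 8.521 servings → $5.54.
spinach only: max(1815/457, 323/20) = 16.15 servings → $13.73.
bell pepper + spinach with both tight: 1.836 servings and 3.116 servings → $3.84.
So the least-cost plan costs $3.84.

$3.84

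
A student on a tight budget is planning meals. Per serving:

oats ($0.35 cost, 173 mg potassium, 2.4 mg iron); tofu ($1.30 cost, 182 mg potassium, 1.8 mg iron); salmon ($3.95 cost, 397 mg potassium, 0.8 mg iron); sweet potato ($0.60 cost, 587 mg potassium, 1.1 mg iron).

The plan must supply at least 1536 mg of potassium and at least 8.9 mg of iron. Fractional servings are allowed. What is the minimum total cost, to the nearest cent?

Check every corner: each single food scaled to meet both minima, and each pair solved so both constraints bind.
oats only: max(1536/173, 8.9/2.4) = 8.879 servings → $3.11.
tofu only: max(1536/182, 8.9/1.8) = 8.44 servings → $10.97.
salmon only: max(1536/397, 8.9/0.8) = 11.12 servings → $43.94.
sweet potato only: max(1536/587, 8.9/1.1) = 8.091 servings → $4.85.
oats + tofu with both targets exact would need a negative amount; discard.
oats + salmon with both tight: 2.83 servings and 2.636 servings → $11.40.
oats + sweet potato with both tight: 2.901 servings and 1.762 servings → $2.07.
tofu + salmon with both tight: 4.05 servings and 2.012 servings → $13.21.
tofu + sweet potato with both tight: 4.127 servings and 1.337 servings → $6.17.
salmon + sweet potato with both targets exact would need a negative amount; discard.
So the least-cost plan costs $2.07.

$2.07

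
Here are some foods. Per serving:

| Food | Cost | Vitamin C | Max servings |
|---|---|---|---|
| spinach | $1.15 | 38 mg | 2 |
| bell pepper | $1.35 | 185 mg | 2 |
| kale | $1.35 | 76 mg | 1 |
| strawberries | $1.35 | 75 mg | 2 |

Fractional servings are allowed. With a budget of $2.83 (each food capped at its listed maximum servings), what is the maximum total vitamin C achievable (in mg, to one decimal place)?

377.3 mg

Vitamin C per dollar: bell pepper 137, kale 56.3, strawberries 55.56, spinach 33.04.
Take 2 servings of bell pepper: spends $2.70, +370.0 mg vitamin C (running total 370.0 mg).
Take 0.0963 servings of kale: spends $0.13, +7.3 mg vitamin C (running total 377.3 mg).
Filling greedily by vitamin C-per-dollar is optimal for one linear limit, giving 377.3 mg.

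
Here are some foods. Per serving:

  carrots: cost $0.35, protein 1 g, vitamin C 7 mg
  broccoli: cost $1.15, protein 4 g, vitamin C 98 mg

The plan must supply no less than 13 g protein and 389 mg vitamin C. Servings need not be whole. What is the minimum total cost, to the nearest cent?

$4.56

The cheapest plan sits at a corner of the feasible region — with two constraints it uses at most two foods.
carrots only: max(13/1, 389/7) = 55.57 servings → $19.45.
broccoli only: max(13/4, 389/98) = 3.969 servings → $4.56.
carrots + broccoli: the both-tight solution has a negative serving — not a feasible corner.
Cheapest feasible corner: $4.56.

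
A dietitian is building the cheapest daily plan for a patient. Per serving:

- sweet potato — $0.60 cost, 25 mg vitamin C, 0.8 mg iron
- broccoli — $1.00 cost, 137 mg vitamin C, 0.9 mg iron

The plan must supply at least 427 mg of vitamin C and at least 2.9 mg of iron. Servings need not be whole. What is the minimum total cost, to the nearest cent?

At the optimum either one food covers both requirements or two foods hit both targets exactly; no other combination can be cheaper.
sweet potato only: max(427/25, 2.9/0.8) = 17.08 servings → $10.25.
broccoli only: max(427/137, 2.9/0.9) = 3.222 servings → $3.22.
sweet potato + broccoli with both tight: 0.1493 servings and 3.09 servings → $3.18.
Cheapest feasible corner: $3.18.

$3.18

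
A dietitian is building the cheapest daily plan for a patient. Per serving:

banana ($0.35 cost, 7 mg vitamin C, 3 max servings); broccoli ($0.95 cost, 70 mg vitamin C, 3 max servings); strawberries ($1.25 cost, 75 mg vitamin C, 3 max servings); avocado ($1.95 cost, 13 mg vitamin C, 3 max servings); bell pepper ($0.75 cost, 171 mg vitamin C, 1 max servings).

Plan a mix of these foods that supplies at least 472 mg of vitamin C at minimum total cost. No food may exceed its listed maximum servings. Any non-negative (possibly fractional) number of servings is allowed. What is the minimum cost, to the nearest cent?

Cost per mg of vitamin C: bell pepper $0.0044, broccoli $0.0136, strawberries $0.0167, banana $0.0500, avocado $0.1500.
Take 1 serving of bell pepper: +171.0 mg vitamin C for $0.75 (total $0.75, still need 301.0 mg).
Take 3 servings of broccoli: +210.0 mg vitamin C for $2.85 (total $3.60, still need 91.0 mg).
Take 1.213 servings of strawberries: +91.0 mg vitamin C for $1.52 (total $5.12, still need 0.0 mg).
Filling from the cheapest source first is optimal under one linear minimum: $5.12.

$5.12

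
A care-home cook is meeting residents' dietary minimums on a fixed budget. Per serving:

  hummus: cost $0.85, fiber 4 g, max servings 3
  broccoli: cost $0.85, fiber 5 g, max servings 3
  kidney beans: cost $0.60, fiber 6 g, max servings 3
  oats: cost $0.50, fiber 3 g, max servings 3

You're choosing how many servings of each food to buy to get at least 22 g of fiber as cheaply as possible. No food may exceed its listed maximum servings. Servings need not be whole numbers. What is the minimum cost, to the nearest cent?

Cost per g of fiber: kidney beans $0.1000, oats $0.1667, broccoli $0.1700, hummus $0.2125.
Take 3 servings of kidney beans: +18.0 g fiber for $1.80 (total $1.80, still need 4.0 g).
Take 1.333 servings of oats: +4.0 g fiber for $0.67 (total $2.47, still need 0.0 g).
Greedy by cheapest-per-g is optimal for a single linear constraint, so the minimum cost is $2.47.

$2.47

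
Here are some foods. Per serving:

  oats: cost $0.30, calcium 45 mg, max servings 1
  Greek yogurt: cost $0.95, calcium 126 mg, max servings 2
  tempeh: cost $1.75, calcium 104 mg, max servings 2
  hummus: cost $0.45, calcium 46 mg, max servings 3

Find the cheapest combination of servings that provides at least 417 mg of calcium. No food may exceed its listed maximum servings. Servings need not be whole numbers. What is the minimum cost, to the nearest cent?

$3.37

Cost per mg of calcium: oats $0.0067, Greek yogurt $0.0075, hummus $0.0098, tempeh $0.0168.
Take 1 serving of oats: +45.0 mg calcium for $0.30 (total $0.30, still need 372.0 mg).
Take 2 servings of Greek yogurt: +252.0 mg calcium for $1.90 (total $2.20, still need 120.0 mg).
Take 2.609 servings of hummus: +120.0 mg calcium for $1.17 (total $3.37, still need 0.0 mg).
Greedy by cheapest-per-mg is optimal for a single linear constraint, so the minimum cost is $3.37.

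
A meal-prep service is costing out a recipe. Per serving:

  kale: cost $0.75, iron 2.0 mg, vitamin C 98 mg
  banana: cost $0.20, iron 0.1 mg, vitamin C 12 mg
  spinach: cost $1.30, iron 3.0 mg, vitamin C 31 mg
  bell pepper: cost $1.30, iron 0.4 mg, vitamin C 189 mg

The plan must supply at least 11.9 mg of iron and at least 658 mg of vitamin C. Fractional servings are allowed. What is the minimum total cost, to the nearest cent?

$4.97

An LP optimum is at a vertex; with two nutrient constraints at most two foods are used. Check each candidate.
kale only: max(11.9/2.0, 658/98) = 6.714 servings → $5.04.
banana only: max(11.9/0.1, 658/12) = 119 servings → $23.80.
spinach only: max(11.9/3.0, 658/31) = 21.23 servings → $27.59.
bell pepper only: max(11.9/0.4, 658/189) = 29.75 servings → $38.67.
kale + banana with both tight: 5.423 servings and 10.55 servings → $6.18.
kale + spinach: the both-tight solution has a negative serving — not a feasible corner.
kale + bell pepper with both tight: 5.862 servings and 0.4421 servings → $4.97.
banana + spinach with both tight: 48.79 servings and 2.34 servings → $12.80.
banana + bell pepper: intersection lies outside the first quadrant.
spinach + bell pepper with both tight: 3.581 servings and 2.894 servings → $8.42.
Cheapest feasible corner: $4.97.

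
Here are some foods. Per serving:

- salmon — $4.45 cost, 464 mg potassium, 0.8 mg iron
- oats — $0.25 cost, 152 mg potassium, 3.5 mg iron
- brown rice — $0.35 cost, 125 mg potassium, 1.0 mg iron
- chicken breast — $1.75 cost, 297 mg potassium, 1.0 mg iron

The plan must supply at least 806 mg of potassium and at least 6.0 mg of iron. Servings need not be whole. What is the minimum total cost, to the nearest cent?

At the optimum either one food covers both requirements or two foods hit both targets exactly; no other combination can be cheaper.
salmon only: max(806/464, 6.0/0.8) = 7.5 servings → $33.38.
oats only: max(806/152, 6.0/3.5) = 5.303 servings → $1.33.
brown rice only: max(806/125, 6.0/1.0) = 6.448 servings → $2.26.
chicken breast only: max(806/297, 6.0/1.0) = 6 servings → $10.50.
salmon + oats with both tight: 1.271 servings and 1.424 servings → $6.01.
salmon + brown rice with both tight: 0.1538 servings and 5.877 servings → $2.74.
salmon + chicken breast: the both-tight solution has a negative serving — not a feasible corner.
oats + brown rice: intersection lies outside the first quadrant.
oats + chicken breast with both tight: 1.1 servings and 2.151 servings → $4.04.
brown rice + chicken breast with both tight: 5.674 servings and 0.3256 servings → $2.56.
The minimum over all feasible corners is $1.33.

$1.33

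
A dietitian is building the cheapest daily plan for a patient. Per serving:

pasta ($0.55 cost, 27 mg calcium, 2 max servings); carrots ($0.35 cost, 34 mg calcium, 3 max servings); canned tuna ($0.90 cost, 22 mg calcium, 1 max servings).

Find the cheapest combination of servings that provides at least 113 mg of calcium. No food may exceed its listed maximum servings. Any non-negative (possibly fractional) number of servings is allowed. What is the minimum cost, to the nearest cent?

Cost per mg of calcium: carrots $0.0103, pasta $0.0204, canned tuna $0.0409.
Take 3 servings of carrots: +102.0 mg calcium for $1.05 (total $1.05, still need 11.0 mg).
Take 0.4074 servings of pasta: +11.0 mg calcium for $0.22 (total $1.27, still need 0.0 mg).
Filling from the cheapest source first is optimal under one linear minimum: $1.27.

$1.27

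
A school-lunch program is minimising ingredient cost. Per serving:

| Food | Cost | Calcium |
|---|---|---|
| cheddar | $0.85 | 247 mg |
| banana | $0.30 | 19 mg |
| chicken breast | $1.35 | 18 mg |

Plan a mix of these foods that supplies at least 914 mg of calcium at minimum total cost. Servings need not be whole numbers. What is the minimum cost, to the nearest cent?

Cost per mg of calcium: cheddar $0.0034, banana $0.0158, chicken breast $0.0750.
With no serving limits, use only cheddar: 914 mg / 247 mg = 3.7 servings × $0.85 = $3.15.

$3.15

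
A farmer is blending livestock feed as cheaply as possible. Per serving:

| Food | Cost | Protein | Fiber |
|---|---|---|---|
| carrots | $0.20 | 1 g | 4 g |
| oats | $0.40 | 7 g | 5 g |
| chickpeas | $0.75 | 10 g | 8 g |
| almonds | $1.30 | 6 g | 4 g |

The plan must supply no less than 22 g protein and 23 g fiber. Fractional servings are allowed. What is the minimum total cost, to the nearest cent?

At the optimum either one food covers both requirements or two foods hit both targets exactly; no other combination can be cheaper.
carrots only: max(22/1, 23/4) = 22 servings → $4.40.
oats only: max(22/7, 23/5) = 4.6 servings → $1.84.
chickpeas only: max(22/10, 23/8) = 2.875 servings → $2.16.
almonds only: max(22/6, 23/4) = 5.75 servings → $7.47.
carrots + oats with both tight: 2.217 servings and 2.826 servings → $1.57.
carrots + chickpeas with both tight: 1.688 servings and 2.031 servings → $1.86.
carrots + almonds with both tight: 2.5 servings and 3.25 servings → $4.72.
oats + chickpeas: the both-tight solution has a negative serving — not a feasible corner.
oats + almonds with both targets exact would need a negative amount; discard.
chickpeas + almonds with both targets exact would need a negative amount; discard.
Cheapest feasible corner: $1.57.

$1.57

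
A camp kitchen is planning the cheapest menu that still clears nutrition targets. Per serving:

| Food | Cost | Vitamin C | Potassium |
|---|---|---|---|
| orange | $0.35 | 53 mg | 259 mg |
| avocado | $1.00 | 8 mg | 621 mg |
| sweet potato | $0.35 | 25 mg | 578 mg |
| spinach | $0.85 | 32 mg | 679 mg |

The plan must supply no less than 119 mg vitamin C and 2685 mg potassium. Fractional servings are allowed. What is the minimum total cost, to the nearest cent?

$1.64

orange only: max(119/53, 2685/259) = 10.37 servings → $3.63.
avocado only: max(119/8, 2685/621) = 14.88 servings → $14.88.
sweet potato only: max(119/25, 2685/578) = 4.76 servings → $1.67.
spinach only: max(119/32, 2685/679) = 3.954 servings → $3.36.
orange + avocado with both tight: 1.7 servings and 3.615 servings → $4.21.
orange + sweet potato with both tight: 0.06859 servings and 4.615 servings → $1.64.
orange + spinach: the both-tight solution has a negative serving — not a feasible corner.
avocado + sweet potato: intersection lies outside the first quadrant.
avocado + spinach with both tight: 0.3545 servings and 3.63 servings → $3.44.
sweet potato + spinach with both tight: 3.366 servings and 1.089 servings → $2.10.
The minimum over all feasible corners is $1.64.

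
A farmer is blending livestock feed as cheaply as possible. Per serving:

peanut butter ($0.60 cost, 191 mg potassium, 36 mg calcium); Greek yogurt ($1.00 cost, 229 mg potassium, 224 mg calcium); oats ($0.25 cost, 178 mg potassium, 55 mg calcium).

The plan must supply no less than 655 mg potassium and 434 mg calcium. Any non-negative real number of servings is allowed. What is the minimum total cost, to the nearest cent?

With two linear requirements the optimum uses one or two foods; enumerate the corners.
peanut butter only: max(655/191, 434/36) = 12.06 servings → $7.23.
Greek yogurt only: max(655/229, 434/224) = 2.86 servings → $2.86.
oats only: max(655/178, 434/55) = 7.891 servings → $1.97.
peanut butter + Greek yogurt with both tight: 1.37 servings and 1.717 servings → $2.54.
peanut butter + oats: the both-tight solution has a negative serving — not a feasible corner.
Greek yogurt + oats with both tight: 1.511 servings and 1.735 servings → $1.95.
So the least-cost plan costs $1.95.

$1.95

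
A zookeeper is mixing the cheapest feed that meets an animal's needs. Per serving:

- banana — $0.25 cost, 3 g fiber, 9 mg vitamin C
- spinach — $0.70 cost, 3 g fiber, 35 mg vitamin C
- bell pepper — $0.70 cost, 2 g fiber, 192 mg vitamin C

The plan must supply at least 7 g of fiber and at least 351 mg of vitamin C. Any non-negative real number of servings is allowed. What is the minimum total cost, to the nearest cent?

$1.53

banana only: max(7/3, 351/9) = 39 servings → $9.75.
spinach only: max(7/3, 351/35) = 10.03 servings → $7.02.
bell pepper only: max(7/2, 351/192) = 3.5 servings → $2.45.
banana + spinach: intersection lies outside the first quadrant.
banana + bell pepper with both tight: 1.151 servings and 1.774 servings → $1.53.
spinach + bell pepper with both tight: 1.269 servings and 1.597 servings → $2.01.
So the least-cost plan costs $1.53.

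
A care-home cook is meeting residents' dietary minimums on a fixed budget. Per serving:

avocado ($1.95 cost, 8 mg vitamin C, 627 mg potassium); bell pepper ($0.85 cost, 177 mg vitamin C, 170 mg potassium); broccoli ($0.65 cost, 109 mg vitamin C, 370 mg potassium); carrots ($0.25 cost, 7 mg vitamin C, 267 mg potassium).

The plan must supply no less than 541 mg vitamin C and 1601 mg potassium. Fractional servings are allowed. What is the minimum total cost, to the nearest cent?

$3.11

Two binding constraints pin down two serving amounts, so the optimal mix uses at most two foods. The candidates are each food alone (scaled to the tighter of vitamin C/potassium) and each pair with both constraints tight.
avocado only: max(541/8, 1601/627) = 67.62 servings → $131.87.
bell pepper only: max(541/177, 1601/170) = 9.418 servings → $8.01.
broccoli only: max(541/109, 1601/370) = 4.963 servings → $3.23.
carrots only: max(541/7, 1601/267) = 77.29 servings → $19.32.
avocado + bell pepper with both tight: 1.746 servings and 2.978 servings → $5.94.
avocado + broccoli: the both-tight solution has a negative serving — not a feasible corner.
avocado + carrots: the both-tight solution has a negative serving — not a feasible corner.
bell pepper + broccoli with both tight: 0.5464 servings and 4.076 servings → $3.11.
bell pepper + carrots with both tight: 2.892 servings and 4.155 servings → $3.50.
broccoli + carrots: intersection lies outside the first quadrant.
The minimum over all feasible corners is $3.11.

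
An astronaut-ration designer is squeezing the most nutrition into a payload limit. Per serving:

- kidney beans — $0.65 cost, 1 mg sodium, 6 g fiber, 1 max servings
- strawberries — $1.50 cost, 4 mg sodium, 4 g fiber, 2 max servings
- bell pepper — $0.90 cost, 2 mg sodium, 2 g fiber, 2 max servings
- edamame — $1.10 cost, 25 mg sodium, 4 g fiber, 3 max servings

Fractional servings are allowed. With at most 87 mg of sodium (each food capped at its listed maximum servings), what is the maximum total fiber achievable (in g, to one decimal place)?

Fiber per mg sodium: kidney beans 6, strawberries 1, bell pepper 1, edamame 0.16.
Take 1 serving of kidney beans: uses 1 mg sodium, +6.0 g fiber (running total 6.0 g).
Take 2 servings of strawberries: uses 8 mg sodium, +8.0 g fiber (running total 14.0 g).
Take 2 servings of bell pepper: uses 4 mg sodium, +4.0 g fiber (running total 18.0 g).
Take 2.96 servings of edamame: uses 74 mg sodium, +11.8 g fiber (running total 29.8 g).
Greedy by best ratio exhausts the sodium allowance optimally: 29.8 g.

29.8 g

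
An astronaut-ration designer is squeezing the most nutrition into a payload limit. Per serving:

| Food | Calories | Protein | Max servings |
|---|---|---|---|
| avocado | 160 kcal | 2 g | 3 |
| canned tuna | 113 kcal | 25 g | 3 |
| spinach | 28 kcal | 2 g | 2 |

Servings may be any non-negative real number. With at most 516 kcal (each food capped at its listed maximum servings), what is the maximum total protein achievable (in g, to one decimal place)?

Protein per kcal: canned tuna 0.2212, spinach 0.07143, avocado 0.0125.
Take 3 servings of canned tuna: uses 339 kcal, +75.0 g protein (running total 75.0 g).
Take 2 servings of spinach: uses 56 kcal, +4.0 g protein (running total 79.0 g).
Take 0.7562 servings of avocado: uses 121 kcal, +1.5 g protein (running total 80.5 g).
Greedy by best ratio exhausts the calories allowance optimally: 80.5 g.

80.5 g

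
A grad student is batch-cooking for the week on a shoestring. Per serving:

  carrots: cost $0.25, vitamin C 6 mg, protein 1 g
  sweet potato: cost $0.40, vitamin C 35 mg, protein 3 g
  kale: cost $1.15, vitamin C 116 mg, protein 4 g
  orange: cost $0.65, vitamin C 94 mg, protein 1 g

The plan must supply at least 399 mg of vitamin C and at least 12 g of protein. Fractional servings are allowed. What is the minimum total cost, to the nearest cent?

With two linear requirements the optimum uses one or two foods; enumerate the corners.
carrots only: max(399/6, 12/1) = 66.5 servings → $16.62.
sweet potato only: max(399/35, 12/3) = 11.4 servings → $4.56.
kale only: max(399/116, 12/4) = 3.44 servings → $3.96.
orange only: max(399/94, 12/1) = 12 servings → $7.80.
carrots + sweet potato with both targets exact would need a negative amount; discard.
carrots + kale with both targets exact would need a negative amount; discard.
carrots + orange with both tight: 8.284 servings and 3.716 servings → $4.49.
sweet potato + kale: the both-tight solution has a negative serving — not a feasible corner.
sweet potato + orange with both tight: 2.951 servings and 3.146 servings → $3.23.
kale + orange with both tight: 2.804 servings and 0.7846 servings → $3.73.
Cheapest feasible corner: $3.23.

$3.23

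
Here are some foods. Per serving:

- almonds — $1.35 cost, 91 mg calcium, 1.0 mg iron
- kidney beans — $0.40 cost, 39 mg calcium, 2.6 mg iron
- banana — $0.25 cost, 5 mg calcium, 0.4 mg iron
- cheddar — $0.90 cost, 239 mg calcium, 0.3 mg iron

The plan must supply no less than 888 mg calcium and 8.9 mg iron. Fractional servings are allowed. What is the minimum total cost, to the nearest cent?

This is a tiny linear program; its minimum lies at a vertex of the feasible set. List the vertices and price them.
almonds only: max(888/91, 8.9/1.0) = 9.758 servings → $13.17.
kidney beans only: max(888/39, 8.9/2.6) = 22.77 servings → $9.11.
banana only: max(888/5, 8.9/0.4) = 177.6 servings → $44.40.
cheddar only: max(888/239, 8.9/0.3) = 29.67 servings → $26.70.
almonds + kidney beans: intersection lies outside the first quadrant.
almonds + banana with both targets exact would need a negative amount; discard.
almonds + cheddar with both tight: 8.789 servings and 0.3689 servings → $12.20.
kidney beans + banana with both targets exact would need a negative amount; discard.
kidney beans + cheddar with both tight: 3.052 servings and 3.217 servings → $4.12.
banana + cheddar with both tight: 19.77 servings and 3.302 servings → $7.92.
Cheapest feasible corner: $4.12.

$4.12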